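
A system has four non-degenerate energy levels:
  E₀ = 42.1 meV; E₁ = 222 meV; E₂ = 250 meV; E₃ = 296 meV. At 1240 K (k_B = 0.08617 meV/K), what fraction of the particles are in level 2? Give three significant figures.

k_BT = 0.08617 × 1240 K = 106.85 meV.
Eᵢ/kT = 0.39401, 2.0777, 2.3397, 2.7702.
Z = Σ e^(−Eᵢ/kT) = e^(−0.39401) + e^(−2.0777) + e^(−2.3397) + e^(−2.7702) = 0.67435 + 0.12522 + 0.096357 + 0.062649 = 0.95858.
P₂ = e^(−E₂/kT) / Z = 0.096357/0.95858 = 0.101.

0.101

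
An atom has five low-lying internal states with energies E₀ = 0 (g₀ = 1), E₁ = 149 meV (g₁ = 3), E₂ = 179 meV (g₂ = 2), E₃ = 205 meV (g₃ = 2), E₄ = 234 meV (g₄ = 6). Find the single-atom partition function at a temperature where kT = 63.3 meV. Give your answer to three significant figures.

Z = 1.63

Eᵢ/kT = 0, 2.3539, 2.8278, 3.2385, 3.6967.
Z = Σ gᵢe^(−Eᵢ/kT) = 1·e^(−0) + 3·e^(−2.3539) + 2·e^(−2.8278) + 2·e^(−3.2385) + 6·e^(−3.6967) = 1.0000 + 0.28499 + 0.11829 + 0.078445 + 0.14883 = 1.6306.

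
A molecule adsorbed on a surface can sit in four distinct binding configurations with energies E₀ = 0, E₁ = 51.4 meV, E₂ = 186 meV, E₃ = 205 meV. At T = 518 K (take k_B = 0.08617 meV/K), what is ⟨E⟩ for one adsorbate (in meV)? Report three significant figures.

15.8 meV

k_BT = 0.08617 × 518 K = 44.636 meV.
Eᵢ/kT = 0, 1.1515, 4.1670, 4.5927.
Z = Σ e^(−Eᵢ/kT) = e^(−0) + e^(−1.1515) + e^(−4.1670) + e^(−4.5927) = 1.0000 + 0.31616 + 0.015499 + 0.010125 = 1.3418.
⟨E⟩ = Σ Eᵢ e^(−Eᵢ/kT) / Z = (0·1.0000 + 51.4·0.31616 + 186·0.015499 + 205·0.010125) / 1.3418 = 15.8 meV.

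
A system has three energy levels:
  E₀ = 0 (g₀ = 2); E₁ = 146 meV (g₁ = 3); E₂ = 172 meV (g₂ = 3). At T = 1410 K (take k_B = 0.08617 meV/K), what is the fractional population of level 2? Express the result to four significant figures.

0.2006

k_BT = 0.08617 × 1410 K = 121.500 meV.
Eᵢ/kT = 0, 1.20165, 1.41564.
Z = Σ gᵢe^(−Eᵢ/kT) = 2·e^(−0) + 3·e^(−1.20165) + 3·e^(−1.41564) = 2.00000 + 0.902093 + 0.728311 = 3.63040.
P₂ = g₂ e^(−E₂/kT) / Z = 0.728311/3.63040 = 0.2006.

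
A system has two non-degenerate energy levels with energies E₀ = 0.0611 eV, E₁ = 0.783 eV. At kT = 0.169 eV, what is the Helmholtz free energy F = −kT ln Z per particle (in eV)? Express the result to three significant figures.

Eᵢ/kT = 0.36154, 4.6331.
Z = Σ e^(−Eᵢ/kT) = e^(−0.36154) + e^(−4.6331) = 0.69660 + 0.0097246 = 0.70632.
F = −kT ln Z = −0.169 × ln(0.70632) = −0.169 × -0.34769 = 0.0588 eV.

0.0588 eV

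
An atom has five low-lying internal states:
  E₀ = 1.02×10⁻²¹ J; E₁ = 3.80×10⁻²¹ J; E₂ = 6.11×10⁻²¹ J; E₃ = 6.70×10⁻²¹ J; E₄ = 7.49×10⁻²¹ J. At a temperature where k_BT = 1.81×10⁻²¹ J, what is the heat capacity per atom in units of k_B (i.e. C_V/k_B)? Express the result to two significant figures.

Eᵢ/kT = 0.5635, 2.099, 3.376, 3.702, 4.138.
Z = Σ e^(−Eᵢ/kT) = e^(−0.5635) + e^(−2.099) + e^(−3.376) + e^(−3.702) + e^(−4.138) = 0.5692 + 0.1226 + 0.03418 + 0.02467 + 0.01595 = 0.7666.
⟨E⟩ = 2.009, ⟨E²⟩ = 7.358.
C_V/k_B = (⟨E²⟩ − ⟨E⟩²)/(kT)² = (7.358 − 4.036)/3.276 = 1.0.

1.0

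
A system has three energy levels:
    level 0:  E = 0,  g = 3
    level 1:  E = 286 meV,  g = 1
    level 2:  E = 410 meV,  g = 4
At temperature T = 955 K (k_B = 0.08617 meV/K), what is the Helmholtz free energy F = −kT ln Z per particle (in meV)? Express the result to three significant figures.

-92.0 meV

k_BT = 0.08617 × 955 K = 82.292 meV.
Eᵢ/kT = 0, 3.4754, 4.9823.
Z = Σ gᵢe^(−Eᵢ/kT) = 3·e^(−0) + 1·e^(−3.4754) + 4·e^(−4.9823) = 3.0000 + 0.030949 + 0.027433 = 3.0584.
F = −kT ln Z = −82.292 × ln(3.0584) = −82.292 × 1.1179 = -92.0 meV.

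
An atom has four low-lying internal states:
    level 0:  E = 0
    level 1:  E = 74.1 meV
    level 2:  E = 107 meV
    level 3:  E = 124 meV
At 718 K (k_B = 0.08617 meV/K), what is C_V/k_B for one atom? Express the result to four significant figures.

0.5943

k_BT = 0.08617 × 718 K = 61.8701 meV.
Eᵢ/kT = 0, 1.19767, 1.72943, 2.00420.
Z = Σ e^(−Eᵢ/kT) = e^(−0) + e^(−1.19767) + e^(−1.72943) + e^(−2.00420) = 1.00000 + 0.301897 + 0.177385 + 0.134768 = 1.61405.
⟨E⟩ = 35.9729 meV, ⟨E²⟩ = 3569.12 meV².
C_V/k_B = (⟨E²⟩ − ⟨E⟩²)/(kT)² = (3569.12 − 1294.05)/3827.91 = 0.5943.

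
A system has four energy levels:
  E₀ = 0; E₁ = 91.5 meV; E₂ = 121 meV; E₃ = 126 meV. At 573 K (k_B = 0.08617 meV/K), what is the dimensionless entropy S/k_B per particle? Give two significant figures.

k_BT = 0.08617 × 573 K = 49.38 meV.
Eᵢ/kT = 0, 1.853, 2.450, 2.552.
Z = Σ e^(−Eᵢ/kT) = e^(−0) + e^(−1.853) + e^(−2.450) + e^(−2.552) = 1.000 + 0.1568 + 0.08629 + 0.07793 = 1.321.
⟨E⟩ = Σ EᵢPᵢ = 26.20 meV.
S/k_B = ln Z + ⟨E⟩/kT = ln(1.321) + 26.20/49.38 = 0.2784 + 0.5306 = 0.81.

0.81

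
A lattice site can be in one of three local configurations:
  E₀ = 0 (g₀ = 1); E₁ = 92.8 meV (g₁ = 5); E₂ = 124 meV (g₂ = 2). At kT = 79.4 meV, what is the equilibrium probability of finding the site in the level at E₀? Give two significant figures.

0.34

Eᵢ/kT = 0, 1.169, 1.562.
Z = Σ gᵢe^(−Eᵢ/kT) = 1·e^(−0) + 5·e^(−1.169) + 2·e^(−1.562) = 1.000 + 1.553 + 0.4194 = 2.972.
P₀ = g₀ e^(−E₀/kT) / Z = 1.000/2.972 = 0.34.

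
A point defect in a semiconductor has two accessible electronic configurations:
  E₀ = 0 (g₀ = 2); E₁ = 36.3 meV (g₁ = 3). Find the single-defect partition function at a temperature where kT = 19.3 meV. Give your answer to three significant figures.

Eᵢ/kT = 0, 1.8808.
Z = Σ gᵢe^(−Eᵢ/kT) = 2·e^(−0) + 3·e^(−1.8808) = 2.0000 + 0.45740 = 2.4574.

Z = 2.46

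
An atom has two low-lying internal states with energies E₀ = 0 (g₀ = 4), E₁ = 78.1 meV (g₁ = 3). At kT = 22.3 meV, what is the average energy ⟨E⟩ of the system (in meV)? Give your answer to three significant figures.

1.73 meV

Eᵢ/kT = 0, 3.5022.
Z = Σ gᵢe^(−Eᵢ/kT) = 4·e^(−0) + 3·e^(−3.5022) = 4.0000 + 0.090393 = 4.0904.
⟨E⟩ = Σ Eᵢ gᵢe^(−Eᵢ/kT) / Z = (0·4.0000 + 78.1·0.090393) / 4.0904 = 1.73 meV.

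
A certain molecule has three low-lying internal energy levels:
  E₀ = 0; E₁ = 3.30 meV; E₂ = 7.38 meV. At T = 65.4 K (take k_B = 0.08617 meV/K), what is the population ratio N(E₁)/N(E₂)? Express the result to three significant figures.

2.06

k_BT = 0.08617 × 65.4 K = 5.6355 meV.
n₁/n₂ = exp[−(E₁−E₂)/kT] = exp(−(-4.08 meV)/(5.6355 meV)) = exp(0.72398) = 2.06.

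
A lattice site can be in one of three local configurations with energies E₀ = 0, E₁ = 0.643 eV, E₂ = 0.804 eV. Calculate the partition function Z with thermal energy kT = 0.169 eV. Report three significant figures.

Z = 1.03

Eᵢ/kT = 0, 3.8047, 4.7574.
Z = Σ e^(−Eᵢ/kT) = e^(−0) + e^(−3.8047) + e^(−4.7574) = 1.0000 + 0.022266 + 0.0085879 = 1.0309.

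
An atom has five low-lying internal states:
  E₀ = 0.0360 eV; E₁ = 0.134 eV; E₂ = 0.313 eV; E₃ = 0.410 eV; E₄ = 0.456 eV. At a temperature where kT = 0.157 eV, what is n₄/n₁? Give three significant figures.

0.129

n₄/n₁ = exp[−(E₄−E₁)/kT] = exp(−(0.322 eV)/(0.157 eV)) = exp(-2.0510) = 0.129.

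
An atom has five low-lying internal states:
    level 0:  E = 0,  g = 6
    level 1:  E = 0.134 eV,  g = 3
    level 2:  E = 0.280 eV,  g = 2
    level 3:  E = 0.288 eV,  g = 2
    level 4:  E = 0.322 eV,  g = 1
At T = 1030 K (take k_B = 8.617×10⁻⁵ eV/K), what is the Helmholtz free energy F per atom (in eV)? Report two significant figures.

-0.17 eV

k_BT = 8.617×10⁻⁵ × 1030 K = 0.08876 eV.
Eᵢ/kT = 0, 1.510, 3.155, 3.245, 3.628.
Z = Σ gᵢe^(−Eᵢ/kT) = 6·e^(−0) + 3·e^(−1.510) + 2·e^(−3.155) + 2·e^(−3.245) + 1·e^(−3.628) = 6.000 + 0.6627 + 0.08528 + 0.07794 + 0.02657 = 6.852.
F = −kT ln Z = −0.08876 × ln(6.852) = −0.08876 × 1.925 = -0.17 eV.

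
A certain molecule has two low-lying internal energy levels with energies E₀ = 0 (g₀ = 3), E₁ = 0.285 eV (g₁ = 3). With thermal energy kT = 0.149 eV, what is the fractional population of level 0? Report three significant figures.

Eᵢ/kT = 0, 1.9128.
Z = Σ gᵢe^(−Eᵢ/kT) = 3·e^(−0) + 3·e^(−1.9128) = 3.0000 + 0.44300 = 3.4430.
P₀ = g₀ e^(−E₀/kT) / Z = 3.0000/3.4430 = 0.871.

0.871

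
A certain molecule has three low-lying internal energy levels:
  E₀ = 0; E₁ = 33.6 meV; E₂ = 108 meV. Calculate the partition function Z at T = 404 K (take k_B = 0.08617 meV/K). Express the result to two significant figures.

Z = 1.4

k_BT = 0.08617 × 404 K = 34.81 meV.
Eᵢ/kT = 0, 0.9652, 3.103.
Z = Σ e^(−Eᵢ/kT) = e^(−0) + e^(−0.9652) + e^(−3.103) = 1.000 + 0.3809 + 0.04491 = 1.426.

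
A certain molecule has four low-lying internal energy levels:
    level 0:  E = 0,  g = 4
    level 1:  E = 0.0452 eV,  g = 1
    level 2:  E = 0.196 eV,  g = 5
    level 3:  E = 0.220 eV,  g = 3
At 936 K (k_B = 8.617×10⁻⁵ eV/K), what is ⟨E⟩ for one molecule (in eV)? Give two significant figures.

0.030 eV

k_BT = 8.617×10⁻⁵ × 936 K = 0.08066 eV.
Eᵢ/kT = 0, 0.5604, 2.430, 2.727.
Z = Σ gᵢe^(−Eᵢ/kT) = 4·e^(−0) + 1·e^(−0.5604) + 5·e^(−2.430) + 3·e^(−2.727) = 4.000 + 0.5710 + 0.4402 + 0.1962 = 5.207.
⟨E⟩ = Σ Eᵢ gᵢe^(−Eᵢ/kT) / Z = (0·4.000 + 0.0452·0.5710 + 0.196·0.4402 + 0.220·0.1962) / 5.207 = 0.030 eV.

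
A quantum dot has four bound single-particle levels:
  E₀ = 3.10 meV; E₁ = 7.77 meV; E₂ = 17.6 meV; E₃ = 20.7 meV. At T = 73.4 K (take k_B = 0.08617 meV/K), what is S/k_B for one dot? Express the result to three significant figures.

0.956

k_BT = 0.08617 × 73.4 K = 6.3249 meV.
Eᵢ/kT = 0.49013, 1.2285, 2.7827, 3.2728.
Z = Σ e^(−Eᵢ/kT) = e^(−0.49013) + e^(−1.2285) + e^(−2.7827) + e^(−3.2728) = 0.61255 + 0.29273 + 0.061871 + 0.037900 = 1.0051.
⟨E⟩ = Σ EᵢPᵢ = 6.0162 meV.
S/k_B = ln Z + ⟨E⟩/kT = ln(1.0051) + 6.0162/6.3249 = 0.0050870 + 0.95119 = 0.956.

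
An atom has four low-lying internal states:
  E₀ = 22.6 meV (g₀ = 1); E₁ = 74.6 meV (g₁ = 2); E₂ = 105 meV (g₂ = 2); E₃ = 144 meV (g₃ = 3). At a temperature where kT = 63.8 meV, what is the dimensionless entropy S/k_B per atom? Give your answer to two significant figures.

1.9

Eᵢ/kT = 0.3542, 1.169, 1.646, 2.257.
Z = Σ gᵢe^(−Eᵢ/kT) = 1·e^(−0.3542) + 2·e^(−1.169) + 2·e^(−1.646) + 3·e^(−2.257) = 0.7017 + 0.6214 + 0.3856 + 0.3140 = 2.023.
⟨E⟩ = Σ EᵢPᵢ = 73.12 meV.
S/k_B = ln Z + ⟨E⟩/kT = ln(2.023) + 73.12/63.8 = 0.7046 + 1.146 = 1.9.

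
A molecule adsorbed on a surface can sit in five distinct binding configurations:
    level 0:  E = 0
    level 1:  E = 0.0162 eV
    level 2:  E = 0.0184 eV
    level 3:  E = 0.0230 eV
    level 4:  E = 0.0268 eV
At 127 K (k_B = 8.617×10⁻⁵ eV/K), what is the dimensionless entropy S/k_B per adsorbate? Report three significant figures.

k_BT = 8.617×10⁻⁵ × 127 K = 0.010944 eV.
Eᵢ/kT = 0, 1.4803, 1.6813, 2.1016, 2.4488.
Z = Σ e^(−Eᵢ/kT) = e^(−0) + e^(−1.4803) + e^(−1.6813) + e^(−2.1016) + e^(−2.4488) = 1.0000 + 0.22757 + 0.18613 + 0.12226 + 0.086397 = 1.6224.
⟨E⟩ = Σ EᵢPᵢ = 0.0075437 eV.
S/k_B = ln Z + ⟨E⟩/kT = ln(1.6224) + 0.0075437/0.010944 = 0.48391 + 0.68930 = 1.17.

1.17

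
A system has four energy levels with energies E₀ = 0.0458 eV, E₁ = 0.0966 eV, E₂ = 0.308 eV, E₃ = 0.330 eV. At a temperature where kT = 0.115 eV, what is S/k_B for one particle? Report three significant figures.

1.00

Eᵢ/kT = 0.39826, 0.84000, 2.6783, 2.8696.
Z = Σ e^(−Eᵢ/kT) = e^(−0.39826) + e^(−0.84000) + e^(−2.6783) + e^(−2.8696) = 0.67149 + 0.43171 + 0.068680 + 0.056722 = 1.2286.
⟨E⟩ = Σ EᵢPᵢ = 0.091429 eV.
S/k_B = ln Z + ⟨E⟩/kT = ln(1.2286) + 0.091429/0.115 = 0.20588 + 0.79503 = 1.00.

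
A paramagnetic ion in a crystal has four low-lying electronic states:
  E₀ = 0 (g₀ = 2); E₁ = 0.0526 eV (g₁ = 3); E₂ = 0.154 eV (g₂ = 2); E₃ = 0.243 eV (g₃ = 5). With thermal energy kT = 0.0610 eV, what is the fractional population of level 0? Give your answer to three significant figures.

Eᵢ/kT = 0, 0.86230, 2.5246, 3.9836.
Z = Σ gᵢe^(−Eᵢ/kT) = 2·e^(−0) + 3·e^(−0.86230) + 2·e^(−2.5246) + 5·e^(−3.9836) = 2.0000 + 1.2666 + 0.16018 + 0.093092 = 3.5199.
P₀ = g₀ e^(−E₀/kT) / Z = 2.0000/3.5199 = 0.568.

0.568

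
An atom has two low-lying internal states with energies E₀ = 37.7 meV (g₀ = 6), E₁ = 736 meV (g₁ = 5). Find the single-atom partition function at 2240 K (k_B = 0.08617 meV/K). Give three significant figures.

k_BT = 0.08617 × 2240 K = 193.02 meV.
Eᵢ/kT = 0.19532, 3.8131.
Z = Σ gᵢe^(−Eᵢ/kT) = 6·e^(−0.19532) + 5·e^(−3.8131) = 4.9354 + 0.11040 = 5.0458.

Z = 5.05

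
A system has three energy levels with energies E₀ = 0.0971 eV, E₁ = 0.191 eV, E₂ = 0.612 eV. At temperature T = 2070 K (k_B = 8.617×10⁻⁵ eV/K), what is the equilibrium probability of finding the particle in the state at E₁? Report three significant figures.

0.359

k_BT = 8.617×10⁻⁵ × 2070 K = 0.17837 eV.
Eᵢ/kT = 0.54437, 1.0708, 3.4311.
Z = Σ e^(−Eᵢ/kT) = e^(−0.54437) + e^(−1.0708) + e^(−3.4311) = 0.58021 + 0.34273 + 0.032351 = 0.95529.
P₁ = e^(−E₁/kT) / Z = 0.34273/0.95529 = 0.359.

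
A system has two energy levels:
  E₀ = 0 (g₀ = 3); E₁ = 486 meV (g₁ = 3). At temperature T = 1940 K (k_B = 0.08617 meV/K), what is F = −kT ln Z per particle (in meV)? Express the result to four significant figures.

k_BT = 0.08617 × 1940 K = 167.170 meV.
Eᵢ/kT = 0, 2.90722.
Z = Σ gᵢe^(−Eᵢ/kT) = 3·e^(−0) + 3·e^(−2.90722) = 3.00000 + 0.163882 = 3.16388.
F = −kT ln Z = −167.170 × ln(3.16388) = −167.170 × 1.15180 = -192.5 meV.

-192.5 meV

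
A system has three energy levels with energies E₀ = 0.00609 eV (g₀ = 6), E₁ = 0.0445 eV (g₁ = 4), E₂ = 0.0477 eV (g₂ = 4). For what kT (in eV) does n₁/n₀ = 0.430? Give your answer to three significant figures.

0.0876 eV

n₁/n₀ = (g₁/g₀) exp[−(E₁−E₀)/kT] = 0.430.
⇒ (E₁−E₀)/kT = ln((4/6)/0.430) = ln(1.5504) = 0.43851.
kT = 0.03841 eV / 0.43851 = 0.0876 eV.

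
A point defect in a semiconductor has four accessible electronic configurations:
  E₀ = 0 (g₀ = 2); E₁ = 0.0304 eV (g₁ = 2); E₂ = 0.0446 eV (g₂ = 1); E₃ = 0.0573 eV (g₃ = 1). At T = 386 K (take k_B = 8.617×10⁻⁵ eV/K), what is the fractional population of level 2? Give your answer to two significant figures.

0.081

k_BT = 8.617×10⁻⁵ × 386 K = 0.03326 eV.
Eᵢ/kT = 0, 0.9140, 1.341, 1.723.
Z = Σ gᵢe^(−Eᵢ/kT) = 2·e^(−0) + 2·e^(−0.9140) + 1·e^(−1.341) + 1·e^(−1.723) = 2.000 + 0.8018 + 0.2616 + 0.1785 = 3.242.
P₂ = g₂ e^(−E₂/kT) / Z = 0.2616/3.242 = 0.081.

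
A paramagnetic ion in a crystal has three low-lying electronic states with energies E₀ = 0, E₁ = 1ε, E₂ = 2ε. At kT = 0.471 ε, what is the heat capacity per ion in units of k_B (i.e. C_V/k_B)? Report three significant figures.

Eᵢ/kT = 0, 2.1231, 4.2463.
Z = Σ e^(−Eᵢ/kT) = e^(−0) + e^(−2.1231) + e^(−4.2463) = 1.0000 + 0.11966 + 0.014317 = 1.1340.
⟨E⟩ = 0.13077 ε, ⟨E²⟩ = 0.15602 ε².
C_V/k_B = (⟨E²⟩ − ⟨E⟩²)/(kT)² = (0.15602 − 0.017101)/0.22184 = 0.626.

0.626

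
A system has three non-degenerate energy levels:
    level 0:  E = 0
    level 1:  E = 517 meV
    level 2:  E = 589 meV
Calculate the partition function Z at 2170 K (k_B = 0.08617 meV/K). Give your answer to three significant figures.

k_BT = 0.08617 × 2170 K = 186.99 meV.
Eᵢ/kT = 0, 2.7649, 3.1499.
Z = Σ e^(−Eᵢ/kT) = e^(−0) + e^(−2.7649) + e^(−3.1499) = 1.0000 + 0.062982 + 0.042856 = 1.1058.

Z = 1.11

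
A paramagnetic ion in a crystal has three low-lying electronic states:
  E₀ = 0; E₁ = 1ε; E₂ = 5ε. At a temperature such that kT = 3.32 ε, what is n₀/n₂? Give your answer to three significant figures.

4.51

n₀/n₂ = exp[−(E₀−E₂)/kT] = exp(−(-5ε)/(3.32ε)) = exp(1.5060) = 4.51.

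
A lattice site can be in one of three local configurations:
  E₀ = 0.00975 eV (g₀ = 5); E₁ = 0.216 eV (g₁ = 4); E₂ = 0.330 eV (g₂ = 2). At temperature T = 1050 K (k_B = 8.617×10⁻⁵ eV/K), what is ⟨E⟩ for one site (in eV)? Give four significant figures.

0.02859 eV

k_BT = 8.617×10⁻⁵ × 1050 K = 0.0904785 eV.
Eᵢ/kT = 0.107760, 2.38731, 3.64728.
Z = Σ gᵢe^(−Eᵢ/kT) = 5·e^(−0.107760) + 4·e^(−2.38731) + 2·e^(−3.64728) = 4.48922 + 0.367506 + 0.0521238 = 4.90885.
⟨E⟩ = Σ Eᵢ gᵢe^(−Eᵢ/kT) / Z = (0.00975·4.48922 + 0.216·0.367506 + 0.330·0.0521238) / 4.90885 = 0.02859 eV.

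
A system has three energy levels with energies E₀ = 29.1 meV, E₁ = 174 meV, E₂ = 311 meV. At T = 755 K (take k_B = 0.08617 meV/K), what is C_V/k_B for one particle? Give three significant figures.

0.627

k_BT = 0.08617 × 755 K = 65.058 meV.
Eᵢ/kT = 0.44729, 2.6745, 4.7803.
Z = Σ e^(−Eᵢ/kT) = e^(−0.44729) + e^(−2.6745) + e^(−4.7803) = 0.63936 + 0.068941 + 0.0083935 = 0.71669.
⟨E⟩ = 46.340 meV, ⟨E²⟩ = 4800.5 meV².
C_V/k_B = (⟨E²⟩ − ⟨E⟩²)/(kT)² = (4800.5 − 2147.4)/4232.5 = 0.627.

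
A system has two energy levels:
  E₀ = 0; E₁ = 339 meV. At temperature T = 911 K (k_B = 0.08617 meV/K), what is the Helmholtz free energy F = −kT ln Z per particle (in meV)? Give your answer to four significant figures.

-1.039 meV

k_BT = 0.08617 × 911 K = 78.5009 meV.
Eᵢ/kT = 0, 4.31842.
Z = Σ e^(−Eᵢ/kT) = e^(−0) + e^(−4.31842) = 1.00000 + 0.0133209 = 1.01332.
F = −kT ln Z = −78.5009 × ln(1.01332) = −78.5009 × 0.0132321 = -1.039 meV.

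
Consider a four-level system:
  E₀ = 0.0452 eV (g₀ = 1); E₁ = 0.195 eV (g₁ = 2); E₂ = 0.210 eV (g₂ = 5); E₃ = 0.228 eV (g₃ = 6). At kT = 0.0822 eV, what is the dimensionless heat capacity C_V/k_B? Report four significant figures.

1.007

Eᵢ/kT = 0.549878, 2.37226, 2.55474, 2.77372.
Z = Σ gᵢe^(−Eᵢ/kT) = 1·e^(−0.549878) + 2·e^(−2.37226) + 5·e^(−2.55474) + 6·e^(−2.77372) = 0.577020 + 0.186539 + 0.388562 + 0.374576 = 1.52670.
⟨E⟩ = 0.150297 eV, ⟨E²⟩ = 0.0293965 eV².
C_V/k_B = (⟨E²⟩ − ⟨E⟩²)/(kT)² = (0.0293965 − 0.0225892)/0.00675684 = 1.007.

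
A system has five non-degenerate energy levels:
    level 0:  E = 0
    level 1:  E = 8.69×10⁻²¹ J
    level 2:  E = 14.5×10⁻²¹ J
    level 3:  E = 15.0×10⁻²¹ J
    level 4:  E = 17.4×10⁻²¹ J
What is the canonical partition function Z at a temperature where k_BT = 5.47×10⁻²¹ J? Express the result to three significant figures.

Eᵢ/kT = 0, 1.5887, 2.6508, 2.7422, 3.1810.
Z = Σ e^(−Eᵢ/kT) = e^(−0) + e^(−1.5887) + e^(−2.6508) + e^(−2.7422) + e^(−3.1810) = 1.0000 + 0.20419 + 0.070595 + 0.064428 + 0.041544 = 1.3808.

Z = 1.38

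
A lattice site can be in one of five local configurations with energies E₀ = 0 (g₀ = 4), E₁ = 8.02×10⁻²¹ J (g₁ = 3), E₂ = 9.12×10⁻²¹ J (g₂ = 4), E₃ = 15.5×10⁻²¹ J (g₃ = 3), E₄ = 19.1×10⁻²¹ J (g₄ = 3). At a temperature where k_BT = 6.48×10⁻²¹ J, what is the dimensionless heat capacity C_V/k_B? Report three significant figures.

0.665

Eᵢ/kT = 0, 1.2377, 1.4074, 2.3920, 2.9475.
Z = Σ gᵢe^(−Eᵢ/kT) = 4·e^(−0) + 3·e^(−1.2377) + 4·e^(−1.4074) + 3·e^(−2.3920) + 3·e^(−2.9475) = 4.0000 + 0.87015 + 0.97912 + 0.27434 + 0.15741 = 6.2810.
⟨E⟩ = 3.6884, ⟨E²⟩ = 41.513.
C_V/k_B = (⟨E²⟩ − ⟨E⟩²)/(kT)² = (41.513 − 13.604)/41.990 = 0.665.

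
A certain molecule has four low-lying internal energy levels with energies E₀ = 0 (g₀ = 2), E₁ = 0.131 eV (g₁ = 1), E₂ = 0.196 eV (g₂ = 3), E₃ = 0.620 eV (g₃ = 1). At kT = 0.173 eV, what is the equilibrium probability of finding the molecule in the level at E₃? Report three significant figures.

0.00802

Eᵢ/kT = 0, 0.75723, 1.1329, 3.5838.
Z = Σ gᵢe^(−Eᵢ/kT) = 2·e^(−0) + 1·e^(−0.75723) + 3·e^(−1.1329) + 1·e^(−3.5838) = 2.0000 + 0.46896 + 0.96629 + 0.027770 = 3.4630.
P₃ = g₃ e^(−E₃/kT) / Z = 0.027770/3.4630 = 0.00802.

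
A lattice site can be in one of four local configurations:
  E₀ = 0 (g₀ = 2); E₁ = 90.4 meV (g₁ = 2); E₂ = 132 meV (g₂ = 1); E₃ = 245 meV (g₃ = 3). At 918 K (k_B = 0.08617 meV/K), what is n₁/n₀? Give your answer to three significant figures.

0.319

k_BT = 0.08617 × 918 K = 79.104 meV.
n₁/n₀ = (g₁/g₀) exp[−(E₁−E₀)/kT] = (2/2) × exp(−(90.4 meV)/(79.104 meV)) = (2/2) × exp(-1.1428) = 0.319.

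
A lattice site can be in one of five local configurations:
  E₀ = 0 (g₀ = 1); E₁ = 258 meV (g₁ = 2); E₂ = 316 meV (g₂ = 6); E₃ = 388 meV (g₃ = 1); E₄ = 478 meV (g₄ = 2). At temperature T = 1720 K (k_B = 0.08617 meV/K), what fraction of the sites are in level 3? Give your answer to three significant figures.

0.0329

k_BT = 0.08617 × 1720 K = 148.21 meV.
Eᵢ/kT = 0, 1.7408, 2.1321, 2.6179, 3.2252.
Z = Σ gᵢe^(−Eᵢ/kT) = 1·e^(−0) + 2·e^(−1.7408) + 6·e^(−2.1321) + 1·e^(−2.6179) + 2·e^(−3.2252) = 1.0000 + 0.35076 + 0.71153 + 0.072956 + 0.079496 = 2.2147.
P₃ = g₃ e^(−E₃/kT) / Z = 0.072956/2.2147 = 0.0329.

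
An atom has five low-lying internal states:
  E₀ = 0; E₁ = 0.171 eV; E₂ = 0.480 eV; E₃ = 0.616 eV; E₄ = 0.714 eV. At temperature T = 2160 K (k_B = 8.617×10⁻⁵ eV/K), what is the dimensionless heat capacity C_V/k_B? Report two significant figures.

k_BT = 8.617×10⁻⁵ × 2160 K = 0.1861 eV.
Eᵢ/kT = 0, 0.9189, 2.579, 3.310, 3.837.
Z = Σ e^(−Eᵢ/kT) = e^(−0) + e^(−0.9189) + e^(−2.579) + e^(−3.310) + e^(−3.837) = 1.000 + 0.3990 + 0.07585 + 0.03652 + 0.02156 = 1.533.
⟨E⟩ = 0.09297 eV, ⟨E²⟩ = 0.03522 eV².
C_V/k_B = (⟨E²⟩ − ⟨E⟩²)/(kT)² = (0.03522 − 0.008643)/0.03463 = 0.77.

0.77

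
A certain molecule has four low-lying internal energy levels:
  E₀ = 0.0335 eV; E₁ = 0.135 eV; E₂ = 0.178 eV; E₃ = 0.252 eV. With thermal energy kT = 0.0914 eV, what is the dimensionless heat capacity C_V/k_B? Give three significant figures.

Eᵢ/kT = 0.36652, 1.4770, 1.9475, 2.7571.
Z = Σ e^(−Eᵢ/kT) = e^(−0.36652) + e^(−1.4770) + e^(−1.9475) + e^(−2.7571) = 0.69314 + 0.22832 + 0.14263 + 0.063476 = 1.1276.
⟨E⟩ = 0.084629 eV, ⟨E²⟩ = 0.011963 eV².
C_V/k_B = (⟨E²⟩ − ⟨E⟩²)/(kT)² = (0.011963 − 0.0071621)/0.0083540 = 0.575.

0.575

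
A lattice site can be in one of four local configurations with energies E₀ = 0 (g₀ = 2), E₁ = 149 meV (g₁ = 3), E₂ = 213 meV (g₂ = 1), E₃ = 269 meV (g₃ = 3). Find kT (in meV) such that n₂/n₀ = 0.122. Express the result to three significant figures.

n₂/n₀ = (g₂/g₀) exp[−(E₂−E₀)/kT] = 0.122.
⇒ (E₂−E₀)/kT = ln((1/2)/0.122) = ln(4.0984) = 1.4106.
kT = 213 meV / 1.4106 = 151 meV.

151 meV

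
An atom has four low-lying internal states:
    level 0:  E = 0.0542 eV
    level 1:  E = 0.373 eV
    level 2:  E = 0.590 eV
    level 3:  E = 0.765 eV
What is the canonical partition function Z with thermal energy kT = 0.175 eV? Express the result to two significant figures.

Z = 0.90

Eᵢ/kT = 0.3097, 2.131, 3.371, 4.371.
Z = Σ e^(−Eᵢ/kT) = e^(−0.3097) + e^(−2.131) + e^(−3.371) + e^(−4.371) = 0.7337 + 0.1187 + 0.03436 + 0.01264 = 0.8994.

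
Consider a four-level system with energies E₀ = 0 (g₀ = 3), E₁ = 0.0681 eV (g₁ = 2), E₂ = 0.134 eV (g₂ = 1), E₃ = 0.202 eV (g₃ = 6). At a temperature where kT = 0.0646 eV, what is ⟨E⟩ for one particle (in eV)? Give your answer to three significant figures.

Eᵢ/kT = 0, 1.0542, 2.0743, 3.1269.
Z = Σ gᵢe^(−Eᵢ/kT) = 3·e^(−0) + 2·e^(−1.0542) + 1·e^(−2.0743) + 6·e^(−3.1269) = 3.0000 + 0.69694 + 0.12564 + 0.26312 = 4.0857.
⟨E⟩ = Σ Eᵢ gᵢe^(−Eᵢ/kT) / Z = (0·3.0000 + 0.0681·0.69694 + 0.134·0.12564 + 0.202·0.26312) / 4.0857 = 0.0287 eV.

0.0287 eV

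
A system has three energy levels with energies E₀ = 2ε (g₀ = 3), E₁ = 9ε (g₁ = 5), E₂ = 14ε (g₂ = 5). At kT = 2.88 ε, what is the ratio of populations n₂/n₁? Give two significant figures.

n₂/n₁ = (g₂/g₁) exp[−(E₂−E₁)/kT] = (5/5) × exp(−(5ε)/(2.88ε)) = (5/5) × exp(-1.736) = 0.18.

0.18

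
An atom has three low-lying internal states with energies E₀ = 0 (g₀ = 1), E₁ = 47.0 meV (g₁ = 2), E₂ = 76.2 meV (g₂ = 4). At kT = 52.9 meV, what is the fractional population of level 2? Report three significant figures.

0.342

Eᵢ/kT = 0, 0.88847, 1.4405.
Z = Σ gᵢe^(−Eᵢ/kT) = 1·e^(−0) + 2·e^(−0.88847) + 4·e^(−1.4405) = 1.0000 + 0.82257 + 0.94724 = 2.7698.
P₂ = g₂ e^(−E₂/kT) / Z = 0.94724/2.7698 = 0.342.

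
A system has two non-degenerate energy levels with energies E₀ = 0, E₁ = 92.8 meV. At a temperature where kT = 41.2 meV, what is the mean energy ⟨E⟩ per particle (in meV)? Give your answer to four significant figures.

Eᵢ/kT = 0, 2.25243.
Z = Σ e^(−Eᵢ/kT) = e^(−0) + e^(−2.25243) = 1.00000 + 0.105143 = 1.10514.
⟨E⟩ = Σ Eᵢ e^(−Eᵢ/kT) / Z = (0·1.00000 + 92.8·0.105143) / 1.10514 = 8.829 meV.

8.829 meV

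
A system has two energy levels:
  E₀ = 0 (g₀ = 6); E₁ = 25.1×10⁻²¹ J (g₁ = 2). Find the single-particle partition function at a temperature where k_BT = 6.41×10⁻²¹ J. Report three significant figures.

Z = 6.04

Eᵢ/kT = 0, 3.9158.
Z = Σ gᵢe^(−Eᵢ/kT) = 6·e^(−0) + 2·e^(−3.9158) = 6.0000 + 0.039849 = 6.0398.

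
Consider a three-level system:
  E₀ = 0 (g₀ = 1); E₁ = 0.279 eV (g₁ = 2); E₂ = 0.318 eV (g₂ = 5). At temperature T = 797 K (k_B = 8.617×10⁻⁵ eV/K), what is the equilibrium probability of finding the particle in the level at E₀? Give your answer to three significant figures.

k_BT = 8.617×10⁻⁵ × 797 K = 0.068677 eV.
Eᵢ/kT = 0, 4.0625, 4.6304.
Z = Σ gᵢe^(−Eᵢ/kT) = 1·e^(−0) + 2·e^(−4.0625) + 5·e^(−4.6304) = 1.0000 + 0.034412 + 0.048754 = 1.0832.
P₀ = g₀ e^(−E₀/kT) / Z = 1.0000/1.0832 = 0.923.

0.923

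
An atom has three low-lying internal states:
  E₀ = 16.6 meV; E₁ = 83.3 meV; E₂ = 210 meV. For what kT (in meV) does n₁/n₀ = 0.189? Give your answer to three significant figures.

n₁/n₀ = exp[−(E₁−E₀)/kT] = 0.189.
⇒ (E₁−E₀)/kT = ln(1/0.189) = ln(5.2910) = 1.6660.
kT = 66.7 meV / 1.6660 = 40.0 meV.

40.0 meV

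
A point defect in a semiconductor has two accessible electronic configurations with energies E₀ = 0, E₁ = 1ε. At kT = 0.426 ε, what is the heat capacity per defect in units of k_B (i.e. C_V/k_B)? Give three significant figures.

0.439

Eᵢ/kT = 0, 2.3474.
Z = Σ e^(−Eᵢ/kT) = e^(−0) + e^(−2.3474) = 1.0000 + 0.095617 = 1.0956.
⟨E⟩ = 0.087274 ε, ⟨E²⟩ = 0.087274 ε².
C_V/k_B = (⟨E²⟩ − ⟨E⟩²)/(kT)² = (0.087274 − 0.0076168)/0.18148 = 0.439.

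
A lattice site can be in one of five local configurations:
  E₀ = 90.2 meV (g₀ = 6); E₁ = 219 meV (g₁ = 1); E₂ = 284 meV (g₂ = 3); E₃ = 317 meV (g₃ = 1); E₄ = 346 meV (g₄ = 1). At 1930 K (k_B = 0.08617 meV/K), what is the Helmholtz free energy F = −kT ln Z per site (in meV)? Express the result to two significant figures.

k_BT = 0.08617 × 1930 K = 166.3 meV.
Eᵢ/kT = 0.5424, 1.317, 1.708, 1.906, 2.081.
Z = Σ gᵢe^(−Eᵢ/kT) = 6·e^(−0.5424) + 1·e^(−1.317) + 3·e^(−1.708) + 1·e^(−1.906) + 1·e^(−2.081) = 3.488 + 0.2679 + 0.5437 + 0.1487 + 0.1248 = 4.573.
F = −kT ln Z = −166.3 × ln(4.573) = −166.3 × 1.520 = -250 meV.

-250 meV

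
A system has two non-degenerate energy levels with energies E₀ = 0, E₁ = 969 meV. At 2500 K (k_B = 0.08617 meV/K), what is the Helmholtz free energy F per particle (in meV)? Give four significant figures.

-2.384 meV

k_BT = 0.08617 × 2500 K = 215.425 meV.
Eᵢ/kT = 0, 4.49809.
Z = Σ e^(−Eᵢ/kT) = e^(−0) + e^(−4.49809) = 1.00000 + 0.0111302 = 1.01113.
F = −kT ln Z = −215.425 × ln(1.01113) = −215.425 × 0.0110685 = -2.384 meV.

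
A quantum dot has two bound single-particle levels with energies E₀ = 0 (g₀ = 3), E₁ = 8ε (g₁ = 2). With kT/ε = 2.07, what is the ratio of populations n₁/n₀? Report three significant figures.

0.0140

n₁/n₀ = (g₁/g₀) exp[−(E₁−E₀)/kT] = (2/3) × exp(−(8ε)/(2.07ε)) = (2/3) × exp(-3.8647) = 0.0140.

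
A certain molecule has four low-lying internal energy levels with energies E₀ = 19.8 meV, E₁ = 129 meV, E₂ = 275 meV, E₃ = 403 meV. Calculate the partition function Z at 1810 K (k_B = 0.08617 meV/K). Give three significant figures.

k_BT = 0.08617 × 1810 K = 155.97 meV.
Eᵢ/kT = 0.12695, 0.82708, 1.7632, 2.5838.
Z = Σ e^(−Eᵢ/kT) = e^(−0.12695) + e^(−0.82708) + e^(−1.7632) + e^(−2.5838) = 0.88078 + 0.43732 + 0.17150 + 0.075487 = 1.5651.

Z = 1.57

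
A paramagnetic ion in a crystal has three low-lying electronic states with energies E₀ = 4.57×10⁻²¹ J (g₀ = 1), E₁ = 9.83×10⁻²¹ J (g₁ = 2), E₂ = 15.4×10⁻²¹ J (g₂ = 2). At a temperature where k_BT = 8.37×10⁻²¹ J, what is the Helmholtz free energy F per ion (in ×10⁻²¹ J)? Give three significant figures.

-3.48 ×10⁻²¹ J

Eᵢ/kT = 0.54600, 1.1744, 1.8399.
Z = Σ gᵢe^(−Eᵢ/kT) = 1·e^(−0.54600) + 2·e^(−1.1744) + 2·e^(−1.8399) = 0.57926 + 0.61801 + 0.31767 = 1.5149.
F = −kT ln Z = −8.37 × ln(1.5149) = −8.37 × 0.41535 = -3.48 ×10⁻²¹ J.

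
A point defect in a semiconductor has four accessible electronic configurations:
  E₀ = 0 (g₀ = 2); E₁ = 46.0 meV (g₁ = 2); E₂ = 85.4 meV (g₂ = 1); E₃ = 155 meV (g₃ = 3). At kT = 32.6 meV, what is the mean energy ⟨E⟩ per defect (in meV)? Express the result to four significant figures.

12.63 meV

Eᵢ/kT = 0, 1.41104, 2.61963, 4.75460.
Z = Σ gᵢe^(−Eᵢ/kT) = 2·e^(−0) + 2·e^(−1.41104) + 1·e^(−2.61963) + 3·e^(−4.75460) = 2.00000 + 0.487779 + 0.0728298 + 0.0258360 = 2.58644.
⟨E⟩ = Σ Eᵢ gᵢe^(−Eᵢ/kT) / Z = (0·2.00000 + 46.0·0.487779 + 85.4·0.0728298 + 155·0.0258360) / 2.58644 = 12.63 meV.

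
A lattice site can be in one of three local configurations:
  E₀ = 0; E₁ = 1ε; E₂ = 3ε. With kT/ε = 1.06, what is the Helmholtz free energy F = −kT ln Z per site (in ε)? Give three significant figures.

Eᵢ/kT = 0, 0.94340, 2.8302.
Z = Σ e^(−Eᵢ/kT) = e^(−0) + e^(−0.94340) + e^(−2.8302) = 1.0000 + 0.38930 + 0.059001 = 1.4483.
F = −kT ln Z = −1.06 × ln(1.4483) = −1.06 × 0.37039 = -0.393 ε.

-0.393 ε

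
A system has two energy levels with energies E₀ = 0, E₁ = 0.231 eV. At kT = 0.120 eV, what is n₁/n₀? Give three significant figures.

0.146

n₁/n₀ = exp[−(E₁−E₀)/kT] = exp(−(0.231 eV)/(0.120 eV)) = exp(-1.9250) = 0.146.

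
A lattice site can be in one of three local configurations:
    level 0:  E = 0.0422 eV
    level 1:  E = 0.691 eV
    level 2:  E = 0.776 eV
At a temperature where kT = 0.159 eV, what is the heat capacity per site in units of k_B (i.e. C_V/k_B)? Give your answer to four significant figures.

0.4669

Eᵢ/kT = 0.265409, 4.34591, 4.88050.
Z = Σ e^(−Eᵢ/kT) = e^(−0.265409) + e^(−4.34591) + e^(−4.88050) = 0.766892 + 0.0129597 + 0.00759322 = 0.787445.
⟨E⟩ = 0.0599538 eV, ⟨E²⟩ = 0.0153994 eV².
C_V/k_B = (⟨E²⟩ − ⟨E⟩²)/(kT)² = (0.0153994 − 0.00359446)/0.0252810 = 0.4669.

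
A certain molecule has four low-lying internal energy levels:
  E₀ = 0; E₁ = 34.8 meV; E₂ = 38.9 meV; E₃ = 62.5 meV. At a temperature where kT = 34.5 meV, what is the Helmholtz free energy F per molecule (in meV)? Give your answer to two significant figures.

-21 meV

Eᵢ/kT = 0, 1.009, 1.128, 1.812.
Z = Σ e^(−Eᵢ/kT) = e^(−0) + e^(−1.009) + e^(−1.128) + e^(−1.812) = 1.000 + 0.3646 + 0.3237 + 0.1633 = 1.852.
F = −kT ln Z = −34.5 × ln(1.852) = −34.5 × 0.6163 = -21 meV.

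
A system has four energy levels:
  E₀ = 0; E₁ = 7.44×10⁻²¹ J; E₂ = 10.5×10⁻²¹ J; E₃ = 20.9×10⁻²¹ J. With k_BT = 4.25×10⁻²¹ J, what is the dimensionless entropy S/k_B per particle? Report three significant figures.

0.669

Eᵢ/kT = 0, 1.7506, 2.4706, 4.9176.
Z = Σ e^(−Eᵢ/kT) = e^(−0) + e^(−1.7506) + e^(−2.4706) + e^(−4.9176) = 1.0000 + 0.17367 + 0.084534 + 0.0073167 = 1.2655.
⟨E⟩ = Σ EᵢPᵢ = 1.8432 ×10⁻²¹ J.
S/k_B = ln Z + ⟨E⟩/kT = ln(1.2655) + 1.8432/4.25 = 0.23547 + 0.43369 = 0.669.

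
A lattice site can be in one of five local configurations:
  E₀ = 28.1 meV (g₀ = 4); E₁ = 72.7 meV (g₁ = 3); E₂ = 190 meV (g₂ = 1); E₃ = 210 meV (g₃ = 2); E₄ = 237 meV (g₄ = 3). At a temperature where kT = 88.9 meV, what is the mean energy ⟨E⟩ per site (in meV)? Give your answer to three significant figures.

Eᵢ/kT = 0.31609, 0.81777, 2.1372, 2.3622, 2.6659.
Z = Σ gᵢe^(−Eᵢ/kT) = 4·e^(−0.31609) + 3·e^(−0.81777) + 1·e^(−2.1372) + 2·e^(−2.3622) + 3·e^(−2.6659) = 2.9160 + 1.3242 + 0.11798 + 0.18843 + 0.20861 = 4.7552.
⟨E⟩ = Σ Eᵢ gᵢe^(−Eᵢ/kT) / Z = (28.1·2.9160 + 72.7·1.3242 + 190·0.11798 + 210·0.18843 + 237·0.20861) / 4.7552 = 60.9 meV.

60.9 meV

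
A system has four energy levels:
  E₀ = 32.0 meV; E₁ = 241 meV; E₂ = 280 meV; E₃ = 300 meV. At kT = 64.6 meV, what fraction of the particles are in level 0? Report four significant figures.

Eᵢ/kT = 0.495356, 3.73065, 4.33437, 4.64396.
Z = Σ e^(−Eᵢ/kT) = e^(−0.495356) + e^(−3.73065) + e^(−4.33437) + e^(−4.64396) = 0.609354 + 0.0239772 + 0.0131101 + 0.00961953 = 0.656061.
P₀ = e^(−E₀/kT) / Z = 0.609354/0.656061 = 0.9288.

0.9288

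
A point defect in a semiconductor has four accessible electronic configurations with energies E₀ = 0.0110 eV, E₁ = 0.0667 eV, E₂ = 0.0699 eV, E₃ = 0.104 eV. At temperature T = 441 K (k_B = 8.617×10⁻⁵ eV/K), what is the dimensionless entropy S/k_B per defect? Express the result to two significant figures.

1.0

k_BT = 8.617×10⁻⁵ × 441 K = 0.03800 eV.
Eᵢ/kT = 0.2895, 1.755, 1.839, 2.737.
Z = Σ e^(−Eᵢ/kT) = e^(−0.2895) + e^(−1.755) + e^(−1.839) + e^(−2.737) = 0.7486 + 0.1729 + 0.1590 + 0.06476 = 1.145.
⟨E⟩ = Σ EᵢPᵢ = 0.03285 eV.
S/k_B = ln Z + ⟨E⟩/kT = ln(1.145) + 0.03285/0.03800 = 0.1354 + 0.8645 = 1.0.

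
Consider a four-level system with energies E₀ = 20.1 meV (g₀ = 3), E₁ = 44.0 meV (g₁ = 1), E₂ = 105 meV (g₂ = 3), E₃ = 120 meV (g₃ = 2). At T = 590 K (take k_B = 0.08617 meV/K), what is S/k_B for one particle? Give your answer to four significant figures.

k_BT = 0.08617 × 590 K = 50.8403 meV.
Eᵢ/kT = 0.395356, 0.865455, 2.06529, 2.36033.
Z = Σ gᵢe^(−Eᵢ/kT) = 3·e^(−0.395356) + 1·e^(−0.865455) + 3·e^(−2.06529) + 2·e^(−2.36033) = 2.02032 + 0.420860 + 0.380345 + 0.188778 = 3.01030.
⟨E⟩ = Σ EᵢPᵢ = 40.4331 meV.
S/k_B = ln Z + ⟨E⟩/kT = ln(3.01030) + 40.4331/50.8403 = 1.10204 + 0.795296 = 1.897.

1.897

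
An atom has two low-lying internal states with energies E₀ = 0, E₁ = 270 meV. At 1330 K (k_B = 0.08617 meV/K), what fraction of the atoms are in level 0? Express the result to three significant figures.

0.913

k_BT = 0.08617 × 1330 K = 114.61 meV.
Eᵢ/kT = 0, 2.3558.
Z = Σ e^(−Eᵢ/kT) = e^(−0) + e^(−2.3558) = 1.0000 + 0.094818 = 1.0948.
P₀ = e^(−E₀/kT) / Z = 1.0000/1.0948 = 0.913.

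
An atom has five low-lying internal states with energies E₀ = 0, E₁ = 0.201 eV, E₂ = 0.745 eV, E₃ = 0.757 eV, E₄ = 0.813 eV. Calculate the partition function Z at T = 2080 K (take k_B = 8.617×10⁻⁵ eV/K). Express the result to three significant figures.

k_BT = 8.617×10⁻⁵ × 2080 K = 0.17923 eV.
Eᵢ/kT = 0, 1.1215, 4.1567, 4.2236, 4.5361.
Z = Σ e^(−Eᵢ/kT) = e^(−0) + e^(−1.1215) + e^(−4.1567) + e^(−4.2236) + e^(−4.5361) = 1.0000 + 0.32579 + 0.015659 + 0.014646 + 0.010715 = 1.3668.

Z = 1.37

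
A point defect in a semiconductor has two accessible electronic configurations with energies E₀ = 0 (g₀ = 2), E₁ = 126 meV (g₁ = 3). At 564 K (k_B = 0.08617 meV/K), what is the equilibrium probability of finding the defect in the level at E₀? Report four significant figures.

0.8991

k_BT = 0.08617 × 564 K = 48.5999 meV.
Eᵢ/kT = 0, 2.59260.
Z = Σ gᵢe^(−Eᵢ/kT) = 2·e^(−0) + 3·e^(−2.59260) = 2.00000 + 0.224476 = 2.22448.
P₀ = g₀ e^(−E₀/kT) / Z = 2.00000/2.22448 = 0.8991.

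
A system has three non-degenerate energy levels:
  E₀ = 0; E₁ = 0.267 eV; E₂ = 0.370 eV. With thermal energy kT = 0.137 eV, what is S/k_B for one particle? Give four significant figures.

0.5697

Eᵢ/kT = 0, 1.94891, 2.70073.
Z = Σ e^(−Eᵢ/kT) = e^(−0) + e^(−1.94891) + e^(−2.70073) = 1.00000 + 0.142429 + 0.0671565 = 1.20959.
⟨E⟩ = Σ EᵢPᵢ = 0.0519816 eV.
S/k_B = ln Z + ⟨E⟩/kT = ln(1.20959) + 0.0519816/0.137 = 0.190281 + 0.379428 = 0.5697.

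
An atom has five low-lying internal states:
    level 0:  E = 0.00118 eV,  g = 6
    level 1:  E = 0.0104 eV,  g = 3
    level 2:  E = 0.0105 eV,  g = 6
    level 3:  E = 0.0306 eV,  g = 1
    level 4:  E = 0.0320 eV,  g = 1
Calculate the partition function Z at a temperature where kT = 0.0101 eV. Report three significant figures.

Z = 8.62

Eᵢ/kT = 0.11683, 1.0297, 1.0396, 3.0297, 3.1683.
Z = Σ gᵢe^(−Eᵢ/kT) = 6·e^(−0.11683) + 3·e^(−1.0297) + 6·e^(−1.0396) + 1·e^(−3.0297) + 1·e^(−3.1683) = 5.3384 + 1.0713 + 2.1216 + 0.048330 + 0.042075 = 8.6217.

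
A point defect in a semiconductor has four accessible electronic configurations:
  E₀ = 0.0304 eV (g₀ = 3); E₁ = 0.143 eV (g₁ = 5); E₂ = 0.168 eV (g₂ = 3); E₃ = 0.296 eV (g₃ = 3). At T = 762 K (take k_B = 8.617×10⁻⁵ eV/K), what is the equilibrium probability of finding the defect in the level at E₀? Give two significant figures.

k_BT = 8.617×10⁻⁵ × 762 K = 0.06566 eV.
Eᵢ/kT = 0.4630, 2.178, 2.559, 4.508.
Z = Σ gᵢe^(−Eᵢ/kT) = 3·e^(−0.4630) + 5·e^(−2.178) + 3·e^(−2.559) + 3·e^(−4.508) = 1.888 + 0.5663 + 0.2321 + 0.03306 = 2.719.
P₀ = g₀ e^(−E₀/kT) / Z = 1.888/2.719 = 0.69.

0.69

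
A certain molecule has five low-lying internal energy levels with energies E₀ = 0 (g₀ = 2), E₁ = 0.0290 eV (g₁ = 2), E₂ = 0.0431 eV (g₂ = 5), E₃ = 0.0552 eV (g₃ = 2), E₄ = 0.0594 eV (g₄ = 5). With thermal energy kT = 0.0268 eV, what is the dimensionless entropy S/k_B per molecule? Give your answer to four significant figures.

2.410

Eᵢ/kT = 0, 1.08209, 1.60821, 2.05970, 2.21642.
Z = Σ gᵢe^(−Eᵢ/kT) = 2·e^(−0) + 2·e^(−1.08209) + 5·e^(−1.60821) + 2·e^(−2.05970) + 5·e^(−2.21642) = 2.00000 + 0.677773 + 1.00123 + 0.254984 + 0.544993 = 4.47898.
⟨E⟩ = Σ EᵢPᵢ = 0.0243931 eV.
S/k_B = ln Z + ⟨E⟩/kT = ln(4.47898) + 0.0243931/0.0268 = 1.49940 + 0.910190 = 2.410.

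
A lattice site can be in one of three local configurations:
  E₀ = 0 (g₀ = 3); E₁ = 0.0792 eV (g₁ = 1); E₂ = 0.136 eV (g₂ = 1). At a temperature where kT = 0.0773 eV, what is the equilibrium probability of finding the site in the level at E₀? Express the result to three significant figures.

Eᵢ/kT = 0, 1.0246, 1.7594.
Z = Σ gᵢe^(−Eᵢ/kT) = 3·e^(−0) + 1·e^(−1.0246) + 1·e^(−1.7594) = 3.0000 + 0.35894 + 0.17215 = 3.5311.
P₀ = g₀ e^(−E₀/kT) / Z = 3.0000/3.5311 = 0.850.

0.850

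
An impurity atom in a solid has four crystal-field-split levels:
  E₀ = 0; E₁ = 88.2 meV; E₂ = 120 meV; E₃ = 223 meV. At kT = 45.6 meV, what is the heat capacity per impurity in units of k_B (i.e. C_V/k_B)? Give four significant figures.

Eᵢ/kT = 0, 1.93421, 2.63158, 4.89035.
Z = Σ e^(−Eᵢ/kT) = e^(−0) + e^(−1.93421) + e^(−2.63158) + e^(−4.89035) = 1.00000 + 0.144538 + 0.0719647 + 0.00751879 = 1.22402.
⟨E⟩ = 18.8401 meV, ⟨E²⟩ = 2070.71 meV².
C_V/k_B = (⟨E²⟩ − ⟨E⟩²)/(kT)² = (2070.71 − 354.949)/2079.36 = 0.8251.

0.8251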